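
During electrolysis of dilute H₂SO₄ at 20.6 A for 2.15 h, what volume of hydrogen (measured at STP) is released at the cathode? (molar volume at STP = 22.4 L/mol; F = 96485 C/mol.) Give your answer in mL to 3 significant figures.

18500 mL

Q = It = 20.6 × 7740 = 1.594×10^5 C
n(e⁻) = 1.594×10^5 / 96485 = 1.652 mol
2H⁺ + 2e⁻ → H₂, so n(H₂) = 1.652 / 2 = 0.8260 mol
V = 0.8260 × 22.4 = 18.50 L
= 18500 mL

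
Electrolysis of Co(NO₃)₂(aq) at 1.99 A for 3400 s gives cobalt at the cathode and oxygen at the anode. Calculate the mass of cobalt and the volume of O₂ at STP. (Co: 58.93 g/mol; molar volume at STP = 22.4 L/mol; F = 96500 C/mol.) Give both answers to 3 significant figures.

Q = 1.99 × 3400 = 6766 C; n(e⁻) = 6766 / 96500 = 0.07011 mol
Cathode: Co²⁺ + 2e⁻ → Co → n(Co) = 0.07011/2 = 0.03506 mol → 2.07 g
Anode: 2H₂O → O₂ + 4H⁺ + 4e⁻ → n(O₂) = 0.07011/4 = 0.01753 mol → 0.393 L

2.07 g Co; 0.393 L O₂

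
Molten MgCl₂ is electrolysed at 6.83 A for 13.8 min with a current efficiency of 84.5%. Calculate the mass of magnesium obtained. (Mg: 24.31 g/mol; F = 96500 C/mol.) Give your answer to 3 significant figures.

0.602 g

Q = 6.83 × 828 = 5655 C
n(e⁻) = 5655 / 96500 = 0.05860 mol
Mg²⁺ + 2e⁻ → Mg, so theoretical m(Mg) = 0.02930 × 24.31 = 0.7123 g
Actual mass = 84.5% × 0.7123 = 0.602 g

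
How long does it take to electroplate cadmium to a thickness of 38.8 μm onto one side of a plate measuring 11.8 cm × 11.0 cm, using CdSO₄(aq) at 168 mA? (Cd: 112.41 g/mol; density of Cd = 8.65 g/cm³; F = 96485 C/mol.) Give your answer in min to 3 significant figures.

Plated area = 11.8 × 11.0 = 129.8 cm²
Volume = 129.8 × 38.8×10⁻⁴ cm = 0.5036 cm³
m(Cd) = 0.5036 × 8.65 = 4.356 g
n(Cd) = 4.356 / 112.41 = 0.03875 mol; n(e⁻) = 2 × 0.03875 = 0.07750 mol
Q = 0.07750 × 96485 = 7478 C
t = 7478 / 0.168 = 44510 s = 742 min

742 min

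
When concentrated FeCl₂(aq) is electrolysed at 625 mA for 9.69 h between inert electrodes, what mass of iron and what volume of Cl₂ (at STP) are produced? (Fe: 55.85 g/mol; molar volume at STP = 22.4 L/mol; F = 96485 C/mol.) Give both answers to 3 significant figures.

6.31 g Fe; 2.53 L Cl₂

Q = 0.625 × 34884 = 21800 C; n(e⁻) = 21800 / 96485 = 0.2259 mol
Cathode: Fe²⁺ + 2e⁻ → Fe → n(Fe) = 0.2259/2 = 0.1130 mol → 6.31 g
Anode: 2Cl⁻ → Cl₂ + 2e⁻ → n(Cl₂) = 0.2259/2 = 0.1130 mol → 2.53 L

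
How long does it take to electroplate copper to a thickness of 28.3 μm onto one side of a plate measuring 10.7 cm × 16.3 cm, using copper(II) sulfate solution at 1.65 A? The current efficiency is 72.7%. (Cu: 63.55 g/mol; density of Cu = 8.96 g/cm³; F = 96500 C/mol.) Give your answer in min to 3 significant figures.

Plated area = 10.7 × 16.3 = 174.4 cm²
Volume = 174.4 × 28.3×10⁻⁴ cm = 0.4936 cm³
m(Cu) = 0.4936 × 8.96 = 4.423 g
n(Cu) = 4.423 / 63.55 = 0.06960 mol; n(e⁻) = 2 × 0.06960 = 0.1392 mol
Q = 0.1392 × 96500 / 0.727 = 18480 C
t = 18480 / 1.65 = 11200 s = 187 min

187 min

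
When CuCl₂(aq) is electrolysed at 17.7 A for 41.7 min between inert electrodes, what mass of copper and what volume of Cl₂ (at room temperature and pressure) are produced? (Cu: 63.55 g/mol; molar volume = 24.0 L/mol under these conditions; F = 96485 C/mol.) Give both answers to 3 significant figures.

14.6 g Cu; 5.51 L Cl₂

Q = 17.7 × 2502 = 44290 C; n(e⁻) = 44290 / 96485 = 0.4590 mol
Cathode: Cu²⁺ + 2e⁻ → Cu → n(Cu) = 0.4590/2 = 0.2295 mol → 14.6 g
Anode: 2Cl⁻ → Cl₂ + 2e⁻ → n(Cl₂) = 0.4590/2 = 0.2295 mol → 5.51 L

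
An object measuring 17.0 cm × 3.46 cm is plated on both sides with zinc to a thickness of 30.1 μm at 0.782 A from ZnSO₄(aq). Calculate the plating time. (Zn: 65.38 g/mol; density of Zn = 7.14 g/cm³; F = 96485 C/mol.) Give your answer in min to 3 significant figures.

Plated area = 2 × 17.0 × 3.46 = 117.6 cm²
Volume = 117.6 × 30.1×10⁻⁴ cm = 0.3540 cm³
m(Zn) = 0.3540 × 7.14 = 2.528 g
n(Zn) = 2.528 / 65.38 = 0.03867 mol; n(e⁻) = 2 × 0.03867 = 0.07734 mol
Q = 0.07734 × 96485 = 7462 C
t = 7462 / 0.782 = 9542 s = 159 min

159 min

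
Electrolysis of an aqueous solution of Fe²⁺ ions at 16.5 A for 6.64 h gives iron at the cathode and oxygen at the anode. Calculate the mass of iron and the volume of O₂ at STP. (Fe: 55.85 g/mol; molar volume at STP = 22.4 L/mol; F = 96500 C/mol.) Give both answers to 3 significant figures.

Q = 16.5 × 23904 = 3.944×10^5 C; n(e⁻) = 3.944×10^5 / 96500 = 4.087 mol
Cathode: Fe²⁺ + 2e⁻ → Fe → n(Fe) = 4.087/2 = 2.044 mol → 114 g
Anode: 2H₂O → O₂ + 4H⁺ + 4e⁻ → n(O₂) = 4.087/4 = 1.022 mol → 22.9 L

114 g Fe; 22.9 L O₂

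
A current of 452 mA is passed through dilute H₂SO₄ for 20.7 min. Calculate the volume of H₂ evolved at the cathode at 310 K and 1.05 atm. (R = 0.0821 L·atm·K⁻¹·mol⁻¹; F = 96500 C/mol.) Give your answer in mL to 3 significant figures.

70.5 mL

Q = It = 0.452 × 1242 = 561.4 C
n(e⁻) = 561.4 / 96500 = 0.005818 mol
2H⁺ + 2e⁻ → H₂, so n(H₂) = 0.005818 / 2 = 0.002909 mol
V = nRT/P = 0.002909 × 0.0821 × 310 / 1.05 = 0.07051 L
= 70.5 mL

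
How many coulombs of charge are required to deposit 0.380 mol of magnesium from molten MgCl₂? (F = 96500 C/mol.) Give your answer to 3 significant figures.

Mg²⁺ + 2e⁻ → Mg, so n(e⁻) = 2 × 0.380 = 0.7600 mol
Q = 0.7600 × 96500 = 73340 C

73300 C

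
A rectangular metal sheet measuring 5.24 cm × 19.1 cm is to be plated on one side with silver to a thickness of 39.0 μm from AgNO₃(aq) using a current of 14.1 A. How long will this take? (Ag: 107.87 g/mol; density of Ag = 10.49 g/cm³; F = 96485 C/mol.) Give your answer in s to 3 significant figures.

Plated area = 5.24 × 19.1 = 100.1 cm²
Volume = 100.1 × 39.0×10⁻⁴ cm = 0.3904 cm³
m(Ag) = 0.3904 × 10.49 = 4.095 g
n(Ag) = 4.095 / 107.87 = 0.03796 mol; n(e⁻) = 0.03796 mol
Q = 0.03796 × 96485 = 3663 C
t = 3663 / 14.1 = 259.8 s

260 s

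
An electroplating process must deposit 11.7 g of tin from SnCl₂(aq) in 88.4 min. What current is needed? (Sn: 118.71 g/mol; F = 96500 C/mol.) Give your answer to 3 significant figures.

n(Sn) = 11.7 / 118.71 = 0.09856 mol
Sn²⁺ + 2e⁻ → Sn, so n(e⁻) = 2 × 0.09856 = 0.1971 mol
Q = 0.1971 × 96500 = 19020 C
I = Q / t = 19020 / 5304 s = 3.59 A

3.59 A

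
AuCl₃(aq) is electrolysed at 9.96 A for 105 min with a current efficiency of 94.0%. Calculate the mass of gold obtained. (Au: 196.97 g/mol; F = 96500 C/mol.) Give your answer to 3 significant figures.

Q = 9.96 × 6300 = 62750 C
n(e⁻) = 62750 / 96500 = 0.6503 mol
Au³⁺ + 3e⁻ → Au, so theoretical m(Au) = 0.2168 × 196.97 = 42.70 g
Actual mass = 94.0% × 42.70 = 40.1 g

40.1 g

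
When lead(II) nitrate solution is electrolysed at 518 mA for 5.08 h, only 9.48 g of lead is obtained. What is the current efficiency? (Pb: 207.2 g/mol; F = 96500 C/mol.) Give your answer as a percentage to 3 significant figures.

Q = 0.518 × 18288 = 9473 C
n(e⁻) = 9473 / 96500 = 0.09817 mol
Pb²⁺ + 2e⁻ → Pb, so theoretical n(Pb) = 0.04909 mol → 10.17 g
Efficiency = 9.48 / 10.17 = 0.9322 = 93.2%

93.2%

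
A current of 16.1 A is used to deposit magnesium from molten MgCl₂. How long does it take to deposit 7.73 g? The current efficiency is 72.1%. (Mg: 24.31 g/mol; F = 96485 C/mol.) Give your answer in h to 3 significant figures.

n(Mg) = 7.73 / 24.31 = 0.3180 mol
Mg²⁺ + 2e⁻ → Mg, so n(e⁻) = 2 × 0.3180 = 0.6360 mol
Q = 0.6360 × 96485 / 0.721 = 85110 C
t = Q / I = 85110 / 16.1 = 5286 s = 1.47 h

1.47 h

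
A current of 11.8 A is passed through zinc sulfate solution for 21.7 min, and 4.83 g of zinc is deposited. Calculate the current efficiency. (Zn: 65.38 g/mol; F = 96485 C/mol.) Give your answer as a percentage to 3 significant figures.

Q = 11.8 × 1302 = 15360 C
n(e⁻) = 15360 / 96485 = 0.1592 mol
Zn²⁺ + 2e⁻ → Zn, so theoretical n(Zn) = 0.07960 mol → 5.204 g
Efficiency = 4.83 / 5.204 = 0.9281 = 92.8%

92.8%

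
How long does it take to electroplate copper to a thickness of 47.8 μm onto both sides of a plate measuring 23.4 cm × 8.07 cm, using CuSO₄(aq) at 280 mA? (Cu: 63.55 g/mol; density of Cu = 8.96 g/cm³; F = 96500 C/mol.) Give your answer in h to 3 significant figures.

Plated area = 2 × 23.4 × 8.07 = 377.7 cm²
Volume = 377.7 × 47.8×10⁻⁴ cm = 1.805 cm³
m(Cu) = 1.805 × 8.96 = 16.17 g
n(Cu) = 16.17 / 63.55 = 0.2544 mol; n(e⁻) = 2 × 0.2544 = 0.5088 mol
Q = 0.5088 × 96500 = 49100 C
t = 49100 / 0.280 = 1.754×10^5 s = 48.7 h

48.7 h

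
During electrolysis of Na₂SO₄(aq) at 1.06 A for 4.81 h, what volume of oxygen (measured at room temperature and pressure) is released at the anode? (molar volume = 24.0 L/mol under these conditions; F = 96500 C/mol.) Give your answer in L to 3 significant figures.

Q = 1.06 A × 17316 s = 18350 C
n(e⁻) = 18350 / 96500 = 0.1902 mol
2H₂O → O₂ + 4H⁺ + 4e⁻, so n(O₂) = 0.1902 / 4 = 0.04755 mol
V = 0.04755 × 24.0 = 1.141 L

1.14 L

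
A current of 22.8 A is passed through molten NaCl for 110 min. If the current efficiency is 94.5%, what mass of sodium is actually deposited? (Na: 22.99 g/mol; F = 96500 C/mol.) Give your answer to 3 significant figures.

33.9 g

Q = 22.8 × 6600 = 1.505×10^5 C
n(e⁻) = 1.505×10^5 / 96500 = 1.560 mol
Na⁺ + e⁻ → Na, so theoretical m(Na) = 1.560 × 22.99 = 35.86 g
Actual mass = 94.5% × 35.86 = 33.9 g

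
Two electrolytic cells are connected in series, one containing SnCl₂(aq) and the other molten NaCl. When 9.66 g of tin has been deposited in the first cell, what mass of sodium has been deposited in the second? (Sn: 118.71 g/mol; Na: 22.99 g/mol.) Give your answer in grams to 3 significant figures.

n(Sn) = 9.66 / 118.71 = 0.08137 mol
Sn²⁺ + 2e⁻ → Sn, so n(e⁻) = 2 × 0.08137 = 0.1627 mol
The cells are in series, so the same charge (and hence the same n(e⁻) = 0.1627 mol) passes through both.
Na⁺ + e⁻ → Na, so n(Na) = 0.1627 mol
m(Na) = 0.1627 × 22.99 = 3.74 g

3.74 g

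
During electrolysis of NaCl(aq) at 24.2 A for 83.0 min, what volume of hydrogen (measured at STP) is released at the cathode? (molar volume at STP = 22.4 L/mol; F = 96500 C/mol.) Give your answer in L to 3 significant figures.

Charge passed = 24.2 × 4980 = 1.205×10^5 C
n(e⁻) = Q/F = 1.205×10^5/96500 = 1.249 mol
2H⁺ + 2e⁻ → H₂, so n(H₂) = 1.249 / 2 = 0.6245 mol
V = 0.6245 × 22.4 = 13.99 L

14.0 L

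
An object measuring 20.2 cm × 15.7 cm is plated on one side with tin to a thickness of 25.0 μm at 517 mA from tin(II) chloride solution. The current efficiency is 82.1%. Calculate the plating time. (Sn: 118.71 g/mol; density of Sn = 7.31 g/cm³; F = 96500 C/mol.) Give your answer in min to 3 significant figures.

Plated area = 20.2 × 15.7 = 317.1 cm²
Volume = 317.1 × 25.0×10⁻⁴ cm = 0.7928 cm³
m(Sn) = 0.7928 × 7.31 = 5.795 g
n(Sn) = 5.795 / 118.71 = 0.04882 mol; n(e⁻) = 2 × 0.04882 = 0.09764 mol
Q = 0.09764 × 96500 / 0.821 = 11480 C
t = 11480 / 0.517 = 22210 s = 370 min

370 min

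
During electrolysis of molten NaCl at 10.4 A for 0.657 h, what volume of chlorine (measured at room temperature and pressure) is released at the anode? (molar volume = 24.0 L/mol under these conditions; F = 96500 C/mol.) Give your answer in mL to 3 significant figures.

3060 mL

Q = 10.4 A × 2365.2 s = 24600 C
n(e⁻) = Q/F = 24600/96500 = 0.2549 mol
2Cl⁻ → Cl₂ + 2e⁻, so n(Cl₂) = 0.2549 / 2 = 0.1275 mol
V = 0.1275 × 24.0 = 3.060 L
= 3060 mL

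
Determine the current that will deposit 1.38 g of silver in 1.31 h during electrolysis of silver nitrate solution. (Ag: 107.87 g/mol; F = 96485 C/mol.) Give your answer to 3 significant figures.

0.262 A

n(Ag) = 1.38 / 107.87 = 0.01279 mol
Ag⁺ + e⁻ → Ag, so n(e⁻) = 0.01279 mol
Q = 0.01279 × 96485 = 1234 C
I = Q / t = 1234 / 4716 s = 0.262 A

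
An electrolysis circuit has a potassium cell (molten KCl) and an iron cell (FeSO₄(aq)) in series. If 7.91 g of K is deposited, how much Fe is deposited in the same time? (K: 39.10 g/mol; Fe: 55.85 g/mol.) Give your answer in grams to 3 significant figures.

n(K) = 7.91 / 39.10 = 0.2023 mol
K⁺ + e⁻ → K, so n(e⁻) = 0.2023 mol
The cells are in series, so the same charge (and hence the same n(e⁻) = 0.2023 mol) passes through both.
Fe²⁺ + 2e⁻ → Fe, so n(Fe) = 0.2023 / 2 = 0.1012 mol
m(Fe) = 0.1012 × 55.85 = 5.65 g

5.65 g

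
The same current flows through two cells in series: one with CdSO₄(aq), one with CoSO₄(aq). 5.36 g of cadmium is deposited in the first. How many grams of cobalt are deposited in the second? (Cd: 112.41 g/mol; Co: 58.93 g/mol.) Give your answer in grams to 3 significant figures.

n(Cd) = 5.36 / 112.41 = 0.04768 mol
Cd²⁺ + 2e⁻ → Cd, so n(e⁻) = 2 × 0.04768 = 0.09536 mol
Since the cells are in series, n(e⁻) in the Co cell is also 0.09536 mol.
Co²⁺ + 2e⁻ → Co, so n(Co) = 0.09536 / 2 = 0.04768 mol
m(Co) = 0.04768 × 58.93 = 2.81 g

2.81 g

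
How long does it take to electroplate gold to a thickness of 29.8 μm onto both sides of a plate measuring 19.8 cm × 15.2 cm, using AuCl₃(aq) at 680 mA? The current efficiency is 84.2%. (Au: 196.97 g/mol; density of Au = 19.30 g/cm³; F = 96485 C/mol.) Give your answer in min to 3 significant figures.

Plated area = 2 × 19.8 × 15.2 = 601.9 cm²
Volume = 601.9 × 29.8×10⁻⁴ cm = 1.794 cm³
m(Au) = 1.794 × 19.30 = 34.62 g
n(Au) = 34.62 / 196.97 = 0.1758 mol; n(e⁻) = 3 × 0.1758 = 0.5274 mol
Q = 0.5274 × 96485 / 0.842 = 60430 C
t = 60430 / 0.680 = 88870 s = 1480 min

1480 min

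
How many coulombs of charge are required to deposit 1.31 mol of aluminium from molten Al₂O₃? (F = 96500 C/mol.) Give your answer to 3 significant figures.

Al³⁺ + 3e⁻ → Al, so n(e⁻) = 3 × 1.31 = 3.930 mol
Q = 3.930 × 96500 = 3.792×10^5 C

3.79×10^5 C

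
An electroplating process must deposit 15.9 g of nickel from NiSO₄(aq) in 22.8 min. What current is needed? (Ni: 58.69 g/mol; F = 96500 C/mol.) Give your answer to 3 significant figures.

38.2 A

n(Ni) = 15.9 / 58.69 = 0.2709 mol
Ni²⁺ + 2e⁻ → Ni, so n(e⁻) = 2 × 0.2709 = 0.5418 mol
Q = 0.5418 × 96500 = 52280 C
I = Q / t = 52280 / 1368 s = 38.2 A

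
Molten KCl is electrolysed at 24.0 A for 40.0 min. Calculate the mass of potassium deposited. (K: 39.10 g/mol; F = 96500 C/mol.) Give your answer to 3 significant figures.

23.3 g

Q = It = 24.0 × 2400 = 57600 C
Moles of electrons = 57600 / 96500 = 0.5969 mol
K⁺ + e⁻ → K, so n(K) = 0.5969 mol
m = 0.5969 × 39.10 = 23.3 g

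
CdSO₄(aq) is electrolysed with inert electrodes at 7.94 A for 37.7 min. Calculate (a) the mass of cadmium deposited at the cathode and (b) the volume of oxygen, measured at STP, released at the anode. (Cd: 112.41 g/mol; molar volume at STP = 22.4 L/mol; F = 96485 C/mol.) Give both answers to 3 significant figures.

Q = 7.94 × 2262 = 17960 C; n(e⁻) = 17960 / 96485 = 0.1861 mol
Cathode: Cd²⁺ + 2e⁻ → Cd → n(Cd) = 0.1861/2 = 0.09305 mol → 10.5 g
Anode: 2H₂O → O₂ + 4H⁺ + 4e⁻ → n(O₂) = 0.1861/4 = 0.04653 mol → 1.04 L

10.5 g Cd; 1.04 L O₂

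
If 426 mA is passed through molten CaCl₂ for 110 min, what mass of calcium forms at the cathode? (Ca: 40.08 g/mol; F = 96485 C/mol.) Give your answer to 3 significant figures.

0.584 g

Charge passed = 0.426 × 6600 = 2812 C
Moles of electrons = 2812 / 96485 = 0.02914 mol
Ca²⁺ + 2e⁻ → Ca, so n(Ca) = 0.02914 / 2 = 0.01457 mol
m = 0.01457 × 40.08 = 0.584 g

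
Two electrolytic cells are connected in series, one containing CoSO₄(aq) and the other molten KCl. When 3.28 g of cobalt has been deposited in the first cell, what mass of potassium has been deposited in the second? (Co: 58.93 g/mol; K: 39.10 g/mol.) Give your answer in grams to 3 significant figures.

4.35 g

n(Co) = 3.28 / 58.93 = 0.05566 mol
Co²⁺ + 2e⁻ → Co, so n(e⁻) = 2 × 0.05566 = 0.1113 mol
Same current for the same time ⇒ same n(e⁻) = 0.1113 mol in both cells.
K⁺ + e⁻ → K, so n(K) = 0.1113 mol
m(K) = 0.1113 × 39.10 = 4.35 g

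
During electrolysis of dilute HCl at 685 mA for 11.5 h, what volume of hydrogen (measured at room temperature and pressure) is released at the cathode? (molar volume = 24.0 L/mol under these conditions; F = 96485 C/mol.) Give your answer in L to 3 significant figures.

3.53 L

Q = It = 0.685 × 41400 = 28360 C
Moles of electrons = 28360 / 96485 = 0.2939 mol
2H⁺ + 2e⁻ → H₂, so n(H₂) = 0.2939 / 2 = 0.1470 mol
V = 0.1470 × 24.0 = 3.528 L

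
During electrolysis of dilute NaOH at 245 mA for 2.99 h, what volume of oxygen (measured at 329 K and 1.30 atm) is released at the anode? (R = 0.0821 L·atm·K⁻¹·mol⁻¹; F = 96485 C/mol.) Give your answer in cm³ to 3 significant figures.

142 cm³

Charge passed = 0.245 × 10764 = 2637 C
n(e⁻) = 2637 / 96485 = 0.02733 mol
2H₂O → O₂ + 4H⁺ + 4e⁻, so n(O₂) = 0.02733 / 4 = 0.006833 mol
V = nRT/P = 0.006833 × 0.0821 × 329 / 1.30 = 0.1420 L
= 142 cm³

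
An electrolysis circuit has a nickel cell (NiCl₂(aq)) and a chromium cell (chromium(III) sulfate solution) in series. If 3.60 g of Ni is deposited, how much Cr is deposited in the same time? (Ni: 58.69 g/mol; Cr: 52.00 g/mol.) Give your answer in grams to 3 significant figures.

2.13 g

n(Ni) = 3.60 / 58.69 = 0.06134 mol
Ni²⁺ + 2e⁻ → Ni, so n(e⁻) = 2 × 0.06134 = 0.1227 mol
Same current for the same time ⇒ same n(e⁻) = 0.1227 mol in both cells.
Cr³⁺ + 3e⁻ → Cr, so n(Cr) = 0.1227 / 3 = 0.04090 mol
m(Cr) = 0.04090 × 52.00 = 2.13 g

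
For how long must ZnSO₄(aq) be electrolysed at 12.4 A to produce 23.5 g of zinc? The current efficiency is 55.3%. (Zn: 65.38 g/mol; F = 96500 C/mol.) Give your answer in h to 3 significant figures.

n(Zn) = 23.5 / 65.38 = 0.3594 mol
Zn²⁺ + 2e⁻ → Zn, so n(e⁻) = 2 × 0.3594 = 0.7188 mol
Q = 0.7188 × 96500 / 0.553 = 1.254×10^5 C
t = Q / I = 1.254×10^5 / 12.4 = 10110 s = 2.81 h

2.81 h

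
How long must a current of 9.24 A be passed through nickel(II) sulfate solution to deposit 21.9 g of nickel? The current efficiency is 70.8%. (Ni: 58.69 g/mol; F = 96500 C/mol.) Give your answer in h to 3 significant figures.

n(Ni) = 21.9 / 58.69 = 0.3731 mol
Ni²⁺ + 2e⁻ → Ni, so n(e⁻) = 2 × 0.3731 = 0.7462 mol
Q = 0.7462 × 96500 / 0.708 = 1.017×10^5 C
t = Q / I = 1.017×10^5 / 9.24 = 11010 s = 3.06 h

3.06 h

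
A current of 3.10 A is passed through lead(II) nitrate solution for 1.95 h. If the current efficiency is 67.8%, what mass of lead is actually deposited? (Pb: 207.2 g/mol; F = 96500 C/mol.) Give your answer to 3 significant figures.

Q = 3.10 × 7020 = 21760 C
n(e⁻) = 21760 / 96500 = 0.2255 mol
Pb²⁺ + 2e⁻ → Pb, so theoretical m(Pb) = 0.1128 × 207.2 = 23.37 g
Actual mass = 67.8% × 23.37 = 15.8 g

15.8 g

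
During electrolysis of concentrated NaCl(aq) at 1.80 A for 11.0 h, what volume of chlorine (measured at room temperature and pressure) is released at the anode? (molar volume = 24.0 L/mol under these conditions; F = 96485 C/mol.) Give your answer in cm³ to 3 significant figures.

8870 cm³

Q = 1.80 A × 39600 s = 71280 C
n(e⁻) = 71280 / 96485 = 0.7388 mol
2Cl⁻ → Cl₂ + 2e⁻, so n(Cl₂) = 0.7388 / 2 = 0.3694 mol
V = 0.3694 × 24.0 = 8.866 L
= 8870 cm³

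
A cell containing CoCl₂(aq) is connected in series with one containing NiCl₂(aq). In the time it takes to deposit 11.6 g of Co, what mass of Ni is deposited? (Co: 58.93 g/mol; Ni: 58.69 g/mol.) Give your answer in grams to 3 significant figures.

n(Co) = 11.6 / 58.93 = 0.1968 mol
Co²⁺ + 2e⁻ → Co, so n(e⁻) = 2 × 0.1968 = 0.3936 mol
In series, the same 0.3936 mol of electrons flows through the second cell.
Ni²⁺ + 2e⁻ → Ni, so n(Ni) = 0.3936 / 2 = 0.1968 mol
m(Ni) = 0.1968 × 58.69 = 11.6 g

11.6 g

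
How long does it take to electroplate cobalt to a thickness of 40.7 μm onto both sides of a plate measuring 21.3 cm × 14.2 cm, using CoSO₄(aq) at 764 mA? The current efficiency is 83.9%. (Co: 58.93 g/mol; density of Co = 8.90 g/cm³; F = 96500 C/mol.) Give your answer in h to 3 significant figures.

Plated area = 2 × 21.3 × 14.2 = 604.9 cm²
Volume = 604.9 × 40.7×10⁻⁴ cm = 2.462 cm³
m(Co) = 2.462 × 8.90 = 21.91 g
n(Co) = 21.91 / 58.93 = 0.3718 mol; n(e⁻) = 2 × 0.3718 = 0.7436 mol
Q = 0.7436 × 96500 / 0.839 = 85530 C
t = 85530 / 0.764 = 1.120×10^5 s = 31.1 h

31.1 h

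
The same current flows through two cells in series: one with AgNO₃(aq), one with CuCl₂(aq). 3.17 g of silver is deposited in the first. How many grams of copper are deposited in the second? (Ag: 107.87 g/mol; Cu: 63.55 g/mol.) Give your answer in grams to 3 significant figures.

0.934 g

n(Ag) = 3.17 / 107.87 = 0.02939 mol
Ag⁺ + e⁻ → Ag, so n(e⁻) = 0.02939 mol
The cells are in series, so the same charge (and hence the same n(e⁻) = 0.02939 mol) passes through both.
Cu²⁺ + 2e⁻ → Cu, so n(Cu) = 0.02939 / 2 = 0.01470 mol
m(Cu) = 0.01470 × 63.55 = 0.934 g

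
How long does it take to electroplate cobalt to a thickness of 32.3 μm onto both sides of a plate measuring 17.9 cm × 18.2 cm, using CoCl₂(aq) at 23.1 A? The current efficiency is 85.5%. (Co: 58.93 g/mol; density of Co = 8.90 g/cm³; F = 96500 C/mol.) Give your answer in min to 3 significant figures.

51.8 min

Plated area = 2 × 17.9 × 18.2 = 651.6 cm²
Volume = 651.6 × 32.3×10⁻⁴ cm = 2.105 cm³
m(Co) = 2.105 × 8.90 = 18.73 g
n(Co) = 18.73 / 58.93 = 0.3178 mol; n(e⁻) = 2 × 0.3178 = 0.6356 mol
Q = 0.6356 × 96500 / 0.855 = 71740 C
t = 71740 / 23.1 = 3106 s = 51.8 min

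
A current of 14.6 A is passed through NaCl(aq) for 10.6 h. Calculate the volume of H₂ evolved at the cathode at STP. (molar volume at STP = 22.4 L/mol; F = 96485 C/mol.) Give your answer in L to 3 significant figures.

Q = It = 14.6 × 38160 = 5.571×10^5 C
Moles of electrons = 5.571×10^5 / 96485 = 5.774 mol
2H⁺ + 2e⁻ → H₂, so n(H₂) = 5.774 / 2 = 2.887 mol
V = 2.887 × 22.4 = 64.67 L

64.7 L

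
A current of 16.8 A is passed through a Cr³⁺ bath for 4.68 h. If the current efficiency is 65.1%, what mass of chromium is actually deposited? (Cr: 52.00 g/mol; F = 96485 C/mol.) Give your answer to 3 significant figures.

33.1 g

Q = 16.8 × 16848 = 2.830×10^5 C
n(e⁻) = 2.830×10^5 / 96485 = 2.933 mol
Cr³⁺ + 3e⁻ → Cr, so theoretical m(Cr) = 0.9777 × 52.00 = 50.84 g
Actual mass = 65.1% × 50.84 = 33.1 g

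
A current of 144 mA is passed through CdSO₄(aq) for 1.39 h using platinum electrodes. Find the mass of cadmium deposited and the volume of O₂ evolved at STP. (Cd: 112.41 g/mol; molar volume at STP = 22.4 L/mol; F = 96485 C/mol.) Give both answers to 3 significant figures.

0.420 g Cd; 0.0418 L O₂

Q = 0.144 × 5004 = 720.6 C; n(e⁻) = 720.6 / 96485 = 0.007469 mol
Cathode: Cd²⁺ + 2e⁻ → Cd → n(Cd) = 0.007469/2 = 0.003735 mol → 0.420 g
Anode: 2H₂O → O₂ + 4H⁺ + 4e⁻ → n(O₂) = 0.007469/4 = 0.001867 mol → 0.0418 L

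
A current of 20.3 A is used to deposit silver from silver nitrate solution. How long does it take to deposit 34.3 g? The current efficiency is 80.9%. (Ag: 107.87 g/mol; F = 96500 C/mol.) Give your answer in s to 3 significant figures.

n(Ag) = 34.3 / 107.87 = 0.3180 mol
Ag⁺ + e⁻ → Ag, so n(e⁻) = 0.3180 mol
Q = 0.3180 × 96500 / 0.809 = 37930 C
t = Q / I = 37930 / 20.3 = 1868 s

1870 s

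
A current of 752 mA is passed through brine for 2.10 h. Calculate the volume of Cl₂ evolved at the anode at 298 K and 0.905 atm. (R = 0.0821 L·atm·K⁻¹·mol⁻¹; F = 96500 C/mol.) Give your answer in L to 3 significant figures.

Q = It = 0.752 × 7560 = 5685 C
n(e⁻) = Q/F = 5685/96500 = 0.05891 mol
2Cl⁻ → Cl₂ + 2e⁻, so n(Cl₂) = 0.05891 / 2 = 0.02946 mol
V = nRT/P = 0.02946 × 0.0821 × 298 / 0.905 = 0.7964 L

0.796 L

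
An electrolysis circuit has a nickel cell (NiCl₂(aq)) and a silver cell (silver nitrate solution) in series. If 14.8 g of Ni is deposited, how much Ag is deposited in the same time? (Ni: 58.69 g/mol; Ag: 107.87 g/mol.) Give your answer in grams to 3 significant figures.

54.4 g

n(Ni) = 14.8 / 58.69 = 0.2522 mol
Ni²⁺ + 2e⁻ → Ni, so n(e⁻) = 2 × 0.2522 = 0.5044 mol
Same current for the same time ⇒ same n(e⁻) = 0.5044 mol in both cells.
Ag⁺ + e⁻ → Ag, so n(Ag) = 0.5044 mol
m(Ag) = 0.5044 × 107.87 = 54.4 g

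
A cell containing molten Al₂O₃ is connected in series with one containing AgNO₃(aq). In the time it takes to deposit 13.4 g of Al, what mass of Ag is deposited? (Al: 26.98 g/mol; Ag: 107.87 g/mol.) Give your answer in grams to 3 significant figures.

n(Al) = 13.4 / 26.98 = 0.4967 mol
Al³⁺ + 3e⁻ → Al, so n(e⁻) = 3 × 0.4967 = 1.490 mol
The cells are in series, so the same charge (and hence the same n(e⁻) = 1.490 mol) passes through both.
Ag⁺ + e⁻ → Ag, so n(Ag) = 1.490 mol
m(Ag) = 1.490 × 107.87 = 161 g

161 g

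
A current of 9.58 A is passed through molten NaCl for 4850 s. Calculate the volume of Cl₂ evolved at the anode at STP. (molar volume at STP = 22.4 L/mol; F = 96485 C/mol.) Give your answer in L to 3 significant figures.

Q = 9.58 A × 4850 s = 46460 C
n(e⁻) = 46460 / 96485 = 0.4815 mol
2Cl⁻ → Cl₂ + 2e⁻, so n(Cl₂) = 0.4815 / 2 = 0.2408 mol
V = 0.2408 × 22.4 = 5.394 L

5.39 L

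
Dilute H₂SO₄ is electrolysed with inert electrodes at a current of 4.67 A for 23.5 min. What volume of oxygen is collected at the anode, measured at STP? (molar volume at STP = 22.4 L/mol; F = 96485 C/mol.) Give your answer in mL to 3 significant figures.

Q = It = 4.67 × 1410 = 6585 C
Moles of electrons = 6585 / 96485 = 0.06825 mol
2H₂O → O₂ + 4H⁺ + 4e⁻, so n(O₂) = 0.06825 / 4 = 0.01706 mol
V = 0.01706 × 22.4 = 0.3821 L
= 382 mL

382 mL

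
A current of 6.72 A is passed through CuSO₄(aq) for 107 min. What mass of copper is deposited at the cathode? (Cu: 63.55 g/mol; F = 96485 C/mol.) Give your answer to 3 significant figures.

14.2 g

Charge passed = 6.72 × 6420 = 43140 C
n(e⁻) = Q/F = 43140/96485 = 0.4471 mol
Cu²⁺ + 2e⁻ → Cu, so n(Cu) = 0.4471 / 2 = 0.2236 mol
m = 0.2236 × 63.55 = 14.2 g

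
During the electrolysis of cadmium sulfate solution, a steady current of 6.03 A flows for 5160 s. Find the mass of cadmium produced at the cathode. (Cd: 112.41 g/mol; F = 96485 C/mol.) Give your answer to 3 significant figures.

18.1 g

Charge passed = 6.03 × 5160 = 31110 C
Moles of electrons = 31110 / 96485 = 0.3224 mol
Cd²⁺ + 2e⁻ → Cd, so n(Cd) = 0.3224 / 2 = 0.1612 mol
m = 0.1612 × 112.41 = 18.1 g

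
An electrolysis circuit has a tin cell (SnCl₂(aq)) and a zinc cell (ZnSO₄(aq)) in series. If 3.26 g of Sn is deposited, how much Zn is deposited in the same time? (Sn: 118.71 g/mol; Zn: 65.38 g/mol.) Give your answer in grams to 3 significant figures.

n(Sn) = 3.26 / 118.71 = 0.02746 mol
Sn²⁺ + 2e⁻ → Sn, so n(e⁻) = 2 × 0.02746 = 0.05492 mol
In series, the same 0.05492 mol of electrons flows through the second cell.
Zn²⁺ + 2e⁻ → Zn, so n(Zn) = 0.05492 / 2 = 0.02746 mol
m(Zn) = 0.02746 × 65.38 = 1.80 g

1.80 g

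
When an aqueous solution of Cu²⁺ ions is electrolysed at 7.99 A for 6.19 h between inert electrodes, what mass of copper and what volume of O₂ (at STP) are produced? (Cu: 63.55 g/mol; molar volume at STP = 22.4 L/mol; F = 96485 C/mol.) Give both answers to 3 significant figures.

58.6 g Cu; 10.3 L O₂

Q = 7.99 × 22284 = 1.780×10^5 C; n(e⁻) = 1.780×10^5 / 96485 = 1.845 mol
Cathode: Cu²⁺ + 2e⁻ → Cu → n(Cu) = 1.845/2 = 0.9225 mol → 58.6 g
Anode: 2H₂O → O₂ + 4H⁺ + 4e⁻ → n(O₂) = 1.845/4 = 0.4613 mol → 10.3 L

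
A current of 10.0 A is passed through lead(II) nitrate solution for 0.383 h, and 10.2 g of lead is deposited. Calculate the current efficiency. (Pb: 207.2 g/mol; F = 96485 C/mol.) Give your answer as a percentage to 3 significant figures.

68.9%

Q = 10.0 × 1378.8 = 13790 C
n(e⁻) = 13790 / 96485 = 0.1429 mol
Pb²⁺ + 2e⁻ → Pb, so theoretical n(Pb) = 0.07145 mol → 14.80 g
Efficiency = 10.2 / 14.80 = 0.6892 = 68.9%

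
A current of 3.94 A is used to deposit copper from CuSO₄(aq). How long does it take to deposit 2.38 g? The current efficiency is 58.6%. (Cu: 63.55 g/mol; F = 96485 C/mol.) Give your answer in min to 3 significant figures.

n(Cu) = 2.38 / 63.55 = 0.03745 mol
Cu²⁺ + 2e⁻ → Cu, so n(e⁻) = 2 × 0.03745 = 0.07490 mol
Q = 0.07490 × 96485 / 0.586 = 12330 C
t = Q / I = 12330 / 3.94 = 3129 s = 52.2 min

52.2 min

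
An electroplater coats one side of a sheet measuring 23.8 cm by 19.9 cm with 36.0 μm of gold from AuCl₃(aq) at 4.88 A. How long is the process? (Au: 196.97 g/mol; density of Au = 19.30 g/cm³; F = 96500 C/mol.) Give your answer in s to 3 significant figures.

Plated area = 23.8 × 19.9 = 473.6 cm²
Volume = 473.6 × 36.0×10⁻⁴ cm = 1.705 cm³
m(Au) = 1.705 × 19.30 = 32.91 g
n(Au) = 32.91 / 196.97 = 0.1671 mol; n(e⁻) = 3 × 0.1671 = 0.5013 mol
Q = 0.5013 × 96500 = 48380 C
t = 48380 / 4.88 = 9914 s

9910 s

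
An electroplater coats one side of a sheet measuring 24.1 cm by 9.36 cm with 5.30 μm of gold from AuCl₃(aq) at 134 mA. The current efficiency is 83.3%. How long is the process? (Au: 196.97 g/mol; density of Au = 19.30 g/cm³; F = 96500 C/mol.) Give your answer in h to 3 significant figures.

8.44 h

Plated area = 24.1 × 9.36 = 225.6 cm²
Volume = 225.6 × 5.30×10⁻⁴ cm = 0.1196 cm³
m(Au) = 0.1196 × 19.30 = 2.308 g
n(Au) = 2.308 / 196.97 = 0.01172 mol; n(e⁻) = 3 × 0.01172 = 0.03516 mol
Q = 0.03516 × 96500 / 0.833 = 4073 C
t = 4073 / 0.134 = 30400 s = 8.44 h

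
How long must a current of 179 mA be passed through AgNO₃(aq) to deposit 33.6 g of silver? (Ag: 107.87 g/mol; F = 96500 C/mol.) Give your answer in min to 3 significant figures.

n(Ag) = 33.6 / 107.87 = 0.3115 mol
Ag⁺ + e⁻ → Ag, so n(e⁻) = 0.3115 mol
Q = 0.3115 × 96500 = 30060 C
t = Q / I = 30060 / 0.179 = 1.679×10^5 s = 2800 min

2800 min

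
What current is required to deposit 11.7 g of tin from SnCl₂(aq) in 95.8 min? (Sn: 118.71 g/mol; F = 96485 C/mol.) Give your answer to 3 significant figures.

n(Sn) = 11.7 / 118.71 = 0.09856 mol
Sn²⁺ + 2e⁻ → Sn, so n(e⁻) = 2 × 0.09856 = 0.1971 mol
Q = 0.1971 × 96485 = 19020 C
I = Q / t = 19020 / 5748 s = 3.31 A

3.31 A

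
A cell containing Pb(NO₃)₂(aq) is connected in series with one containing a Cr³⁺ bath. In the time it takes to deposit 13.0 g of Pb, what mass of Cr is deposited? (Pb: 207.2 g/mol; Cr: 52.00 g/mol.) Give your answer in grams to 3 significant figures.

n(Pb) = 13.0 / 207.2 = 0.06274 mol
Pb²⁺ + 2e⁻ → Pb, so n(e⁻) = 2 × 0.06274 = 0.1255 mol
Since the cells are in series, n(e⁻) in the Cr cell is also 0.1255 mol.
Cr³⁺ + 3e⁻ → Cr, so n(Cr) = 0.1255 / 3 = 0.04183 mol
m(Cr) = 0.04183 × 52.00 = 2.18 g

2.18 g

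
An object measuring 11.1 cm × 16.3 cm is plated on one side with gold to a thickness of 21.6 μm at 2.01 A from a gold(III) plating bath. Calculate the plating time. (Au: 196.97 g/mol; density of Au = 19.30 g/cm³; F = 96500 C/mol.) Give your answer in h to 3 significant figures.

1.53 h

Plated area = 11.1 × 16.3 = 180.9 cm²
Volume = 180.9 × 21.6×10⁻⁴ cm = 0.3907 cm³
m(Au) = 0.3907 × 19.30 = 7.541 g
n(Au) = 7.541 / 196.97 = 0.03829 mol; n(e⁻) = 3 × 0.03829 = 0.1149 mol
Q = 0.1149 × 96500 = 11090 C
t = 11090 / 2.01 = 5517 s = 1.53 h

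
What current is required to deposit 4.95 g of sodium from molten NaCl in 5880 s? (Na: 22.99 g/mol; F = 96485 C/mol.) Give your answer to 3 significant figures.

3.53 A

n(Na) = 4.95 / 22.99 = 0.2153 mol
Na⁺ + e⁻ → Na, so n(e⁻) = 0.2153 mol
Q = 0.2153 × 96485 = 20770 C
I = Q / t = 20770 / 5880 s = 3.53 A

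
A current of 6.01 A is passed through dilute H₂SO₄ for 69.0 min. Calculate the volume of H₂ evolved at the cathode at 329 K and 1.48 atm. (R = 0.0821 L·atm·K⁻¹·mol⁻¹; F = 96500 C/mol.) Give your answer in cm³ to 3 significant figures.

2350 cm³

Q = 6.01 A × 4140 s = 24880 C
n(e⁻) = 24880 / 96500 = 0.2578 mol
2H⁺ + 2e⁻ → H₂, so n(H₂) = 0.2578 / 2 = 0.1289 mol
V = nRT/P = 0.1289 × 0.0821 × 329 / 1.48 = 2.353 L
= 2350 cm³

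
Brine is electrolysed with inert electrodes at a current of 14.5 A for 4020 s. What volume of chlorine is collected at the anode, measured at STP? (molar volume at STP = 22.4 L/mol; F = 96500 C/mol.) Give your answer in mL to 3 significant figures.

6770 mL

Q = It = 14.5 × 4020 = 58290 C
Moles of electrons = 58290 / 96500 = 0.6040 mol
2Cl⁻ → Cl₂ + 2e⁻, so n(Cl₂) = 0.6040 / 2 = 0.3020 mol
V = 0.3020 × 22.4 = 6.765 L
= 6770 mL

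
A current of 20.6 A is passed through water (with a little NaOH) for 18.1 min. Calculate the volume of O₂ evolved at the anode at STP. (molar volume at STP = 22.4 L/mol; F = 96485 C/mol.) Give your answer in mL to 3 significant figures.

Q = 20.6 A × 1086 s = 22370 C
n(e⁻) = 22370 / 96485 = 0.2318 mol
2H₂O → O₂ + 4H⁺ + 4e⁻, so n(O₂) = 0.2318 / 4 = 0.05795 mol
V = 0.05795 × 22.4 = 1.298 L
= 1300 mL

1300 mL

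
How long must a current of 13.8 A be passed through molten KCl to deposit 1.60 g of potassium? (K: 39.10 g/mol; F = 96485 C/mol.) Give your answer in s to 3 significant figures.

286 s

n(K) = 1.60 / 39.10 = 0.04092 mol
K⁺ + e⁻ → K, so n(e⁻) = 0.04092 mol
Q = 0.04092 × 96485 = 3948 C
t = Q / I = 3948 / 13.8 = 286.1 s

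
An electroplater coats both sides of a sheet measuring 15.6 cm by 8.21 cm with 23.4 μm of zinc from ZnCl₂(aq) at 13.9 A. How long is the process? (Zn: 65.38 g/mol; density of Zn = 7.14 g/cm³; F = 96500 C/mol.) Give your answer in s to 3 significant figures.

909 s

Plated area = 2 × 15.6 × 8.21 = 256.2 cm²
Volume = 256.2 × 23.4×10⁻⁴ cm = 0.5995 cm³
m(Zn) = 0.5995 × 7.14 = 4.280 g
n(Zn) = 4.280 / 65.38 = 0.06546 mol; n(e⁻) = 2 × 0.06546 = 0.1309 mol
Q = 0.1309 × 96500 = 12630 C
t = 12630 / 13.9 = 908.6 s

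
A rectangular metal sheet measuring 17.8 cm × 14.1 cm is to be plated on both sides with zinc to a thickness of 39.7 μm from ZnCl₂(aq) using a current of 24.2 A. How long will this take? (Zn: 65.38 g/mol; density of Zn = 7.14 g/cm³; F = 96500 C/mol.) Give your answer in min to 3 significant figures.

28.9 min

Plated area = 2 × 17.8 × 14.1 = 502.0 cm²
Volume = 502.0 × 39.7×10⁻⁴ cm = 1.993 cm³
m(Zn) = 1.993 × 7.14 = 14.23 g
n(Zn) = 14.23 / 65.38 = 0.2177 mol; n(e⁻) = 2 × 0.2177 = 0.4354 mol
Q = 0.4354 × 96500 = 42020 C
t = 42020 / 24.2 = 1736 s = 28.9 min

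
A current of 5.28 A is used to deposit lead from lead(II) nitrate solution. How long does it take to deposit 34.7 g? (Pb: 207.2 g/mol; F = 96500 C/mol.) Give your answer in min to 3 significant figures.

n(Pb) = 34.7 / 207.2 = 0.1675 mol
Pb²⁺ + 2e⁻ → Pb, so n(e⁻) = 2 × 0.1675 = 0.3350 mol
Q = 0.3350 × 96500 = 32330 C
t = Q / I = 32330 / 5.28 = 6123 s = 102 min

102 min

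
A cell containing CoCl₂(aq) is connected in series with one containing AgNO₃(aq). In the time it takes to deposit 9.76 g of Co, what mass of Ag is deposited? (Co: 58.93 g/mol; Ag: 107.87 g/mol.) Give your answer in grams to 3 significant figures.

n(Co) = 9.76 / 58.93 = 0.1656 mol
Co²⁺ + 2e⁻ → Co, so n(e⁻) = 2 × 0.1656 = 0.3312 mol
Since the cells are in series, n(e⁻) in the Ag cell is also 0.3312 mol.
Ag⁺ + e⁻ → Ag, so n(Ag) = 0.3312 mol
m(Ag) = 0.3312 × 107.87 = 35.7 g

35.7 g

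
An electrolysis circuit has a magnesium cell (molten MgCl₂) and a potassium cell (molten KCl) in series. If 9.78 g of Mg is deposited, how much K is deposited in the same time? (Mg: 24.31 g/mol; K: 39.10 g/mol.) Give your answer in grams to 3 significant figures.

31.5 g

n(Mg) = 9.78 / 24.31 = 0.4023 mol
Mg²⁺ + 2e⁻ → Mg, so n(e⁻) = 2 × 0.4023 = 0.8046 mol
Same current for the same time ⇒ same n(e⁻) = 0.8046 mol in both cells.
K⁺ + e⁻ → K, so n(K) = 0.8046 mol
m(K) = 0.8046 × 39.10 = 31.5 g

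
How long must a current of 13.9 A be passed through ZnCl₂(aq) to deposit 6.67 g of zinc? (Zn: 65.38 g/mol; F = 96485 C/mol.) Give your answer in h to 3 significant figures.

n(Zn) = 6.67 / 65.38 = 0.1020 mol
Zn²⁺ + 2e⁻ → Zn, so n(e⁻) = 2 × 0.1020 = 0.2040 mol
Q = 0.2040 × 96485 = 19680 C
t = Q / I = 19680 / 13.9 = 1416 s = 0.393 h

0.393 h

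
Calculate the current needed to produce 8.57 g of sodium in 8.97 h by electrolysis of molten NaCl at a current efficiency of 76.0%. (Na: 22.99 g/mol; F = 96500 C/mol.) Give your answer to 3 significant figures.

n(Na) = 8.57 / 22.99 = 0.3728 mol
Na⁺ + e⁻ → Na, so n(e⁻) = 0.3728 mol
Q = 0.3728 × 96500 / 0.760 = 47340 C
I = Q / t = 47340 / 32292 s = 1.47 A

1.47 A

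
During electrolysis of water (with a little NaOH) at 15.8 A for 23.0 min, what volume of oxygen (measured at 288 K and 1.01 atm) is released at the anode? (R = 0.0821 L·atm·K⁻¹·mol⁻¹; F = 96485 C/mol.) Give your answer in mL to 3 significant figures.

1320 mL

Q = 15.8 A × 1380 s = 21800 C
n(e⁻) = 21800 / 96485 = 0.2259 mol
2H₂O → O₂ + 4H⁺ + 4e⁻, so n(O₂) = 0.2259 / 4 = 0.05648 mol
V = nRT/P = 0.05648 × 0.0821 × 288 / 1.01 = 1.322 L
= 1320 mL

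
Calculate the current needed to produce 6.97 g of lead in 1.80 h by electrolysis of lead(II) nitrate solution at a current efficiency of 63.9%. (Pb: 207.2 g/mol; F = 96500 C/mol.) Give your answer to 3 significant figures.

n(Pb) = 6.97 / 207.2 = 0.03364 mol
Pb²⁺ + 2e⁻ → Pb, so n(e⁻) = 2 × 0.03364 = 0.06728 mol
Q = 0.06728 × 96500 / 0.639 = 10160 C
I = Q / t = 10160 / 6480 s = 1.57 A

1.57 A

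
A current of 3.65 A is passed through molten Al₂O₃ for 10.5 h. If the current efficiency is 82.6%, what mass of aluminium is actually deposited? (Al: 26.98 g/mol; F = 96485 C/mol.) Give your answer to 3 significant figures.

Q = 3.65 × 37800 = 1.380×10^5 C
n(e⁻) = 1.380×10^5 / 96485 = 1.430 mol
Al³⁺ + 3e⁻ → Al, so theoretical m(Al) = 0.4767 × 26.98 = 12.86 g
Actual mass = 82.6% × 12.86 = 10.6 g

10.6 g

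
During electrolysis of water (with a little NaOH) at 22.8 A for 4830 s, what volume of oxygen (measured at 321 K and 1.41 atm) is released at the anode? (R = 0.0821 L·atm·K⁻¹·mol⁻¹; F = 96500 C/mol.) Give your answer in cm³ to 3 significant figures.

Q = It = 22.8 × 4830 = 1.101×10^5 C
n(e⁻) = Q/F = 1.101×10^5/96500 = 1.141 mol
2H₂O → O₂ + 4H⁺ + 4e⁻, so n(O₂) = 1.141 / 4 = 0.2853 mol
V = nRT/P = 0.2853 × 0.0821 × 321 / 1.41 = 5.332 L
= 5330 cm³

5330 cm³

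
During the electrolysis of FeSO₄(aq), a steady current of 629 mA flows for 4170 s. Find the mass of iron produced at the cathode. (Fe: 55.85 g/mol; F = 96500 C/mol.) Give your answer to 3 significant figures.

Q = It = 0.629 × 4170 = 2623 C
n(e⁻) = Q/F = 2623/96500 = 0.02718 mol
Fe²⁺ + 2e⁻ → Fe, so n(Fe) = 0.02718 / 2 = 0.01359 mol
m = 0.01359 × 55.85 = 0.759 g

0.759 g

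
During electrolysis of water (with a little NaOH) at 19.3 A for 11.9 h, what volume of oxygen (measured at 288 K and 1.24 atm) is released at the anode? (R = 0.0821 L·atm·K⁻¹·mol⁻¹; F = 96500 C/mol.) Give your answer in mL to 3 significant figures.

40800 mL

Charge passed = 19.3 × 42840 = 8.268×10^5 C
n(e⁻) = 8.268×10^5 / 96500 = 8.568 mol
2H₂O → O₂ + 4H⁺ + 4e⁻, so n(O₂) = 8.568 / 4 = 2.142 mol
V = nRT/P = 2.142 × 0.0821 × 288 / 1.24 = 40.84 L
= 40800 mL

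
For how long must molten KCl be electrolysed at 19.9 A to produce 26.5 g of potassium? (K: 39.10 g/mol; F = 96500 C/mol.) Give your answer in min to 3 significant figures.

n(K) = 26.5 / 39.10 = 0.6777 mol
K⁺ + e⁻ → K, so n(e⁻) = 0.6777 mol
Q = 0.6777 × 96500 = 65400 C
t = Q / I = 65400 / 19.9 = 3286 s = 54.8 min

54.8 min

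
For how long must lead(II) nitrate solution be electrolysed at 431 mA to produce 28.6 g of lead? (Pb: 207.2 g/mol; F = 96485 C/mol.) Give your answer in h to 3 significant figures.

17.2 h

n(Pb) = 28.6 / 207.2 = 0.1380 mol
Pb²⁺ + 2e⁻ → Pb, so n(e⁻) = 2 × 0.1380 = 0.2760 mol
Q = 0.2760 × 96485 = 26630 C
t = Q / I = 26630 / 0.431 = 61790 s = 17.2 h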